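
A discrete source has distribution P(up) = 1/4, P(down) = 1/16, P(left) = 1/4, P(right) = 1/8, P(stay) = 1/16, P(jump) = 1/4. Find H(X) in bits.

Each probability is a power of 1/2, so log₂(1/p) is an integer.
H = Σ p·log₂(1/p) = 1/4·2 + 1/16·4 + 1/4·2 + 1/8·3 + 1/16·4 + 1/4·2 = 2.375 bits.

2.375 bits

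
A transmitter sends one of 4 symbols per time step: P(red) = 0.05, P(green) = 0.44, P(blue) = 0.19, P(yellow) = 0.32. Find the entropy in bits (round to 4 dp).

H = −Σ pᵢ log₂ pᵢ.
−0.05·log₂(0.05) = 0.2161
−0.44·log₂(0.44) = 0.5211
−0.19·log₂(0.19) = 0.4552
−0.32·log₂(0.32) = 0.5260
Sum ≈ 1.7185 → 1.7185 bits.

1.7185 bits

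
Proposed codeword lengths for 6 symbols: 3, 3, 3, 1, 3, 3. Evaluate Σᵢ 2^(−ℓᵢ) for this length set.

With common denominator 2^3 = 8: Σ 2^(−ℓᵢ) = 1/8 + 1/8 + 1/8 + 4/8 + 1/8 + 1/8 = 9/8 = 1.125.

1.125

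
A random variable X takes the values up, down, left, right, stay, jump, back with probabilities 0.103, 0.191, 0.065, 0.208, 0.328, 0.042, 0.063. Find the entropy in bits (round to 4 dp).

2.4923 bits

H = −Σ pᵢ log₂ pᵢ.
−0.103·log₂(0.103) = 0.3378
−0.191·log₂(0.191) = 0.4562
−0.065·log₂(0.065) = 0.2563
−0.208·log₂(0.208) = 0.4712
−0.328·log₂(0.328) = 0.5275
−0.042·log₂(0.042) = 0.1921
−0.063·log₂(0.063) = 0.2513
Sum ≈ 2.4923 → 2.4923 bits.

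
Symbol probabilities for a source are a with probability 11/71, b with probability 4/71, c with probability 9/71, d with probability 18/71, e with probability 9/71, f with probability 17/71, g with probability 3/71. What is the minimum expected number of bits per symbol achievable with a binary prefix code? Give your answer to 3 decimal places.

Repeatedly combine the two least-probable nodes; the expected code length is the sum of the merged weights.
merge 3/71 + 4/71 → 7/71
merge 7/71 + 9/71 → 16/71
merge 9/71 + 11/71 → 20/71
merge 16/71 + 17/71 → 33/71
merge 18/71 + 20/71 → 38/71
merge 33/71 + 38/71 → 1
L = 7/71 + 16/71 + 20/71 + 33/71 + 38/71 + 1 = 185/71 ≈ 2.606 bits/symbol.

2.606 bits/symbol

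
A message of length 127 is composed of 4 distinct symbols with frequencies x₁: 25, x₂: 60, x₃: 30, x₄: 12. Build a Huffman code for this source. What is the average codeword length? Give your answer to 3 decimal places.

1.819 bits/symbol

Probabilities are the counts divided by 127.
Repeatedly combine the two least-probable nodes; the expected code length is the sum of the merged weights.
merge 12/127 + 25/127 → 37/127
merge 30/127 + 37/127 → 67/127
merge 60/127 + 67/127 → 1
L = 37/127 + 67/127 + 1 = 231/127 ≈ 1.819 bits/symbol.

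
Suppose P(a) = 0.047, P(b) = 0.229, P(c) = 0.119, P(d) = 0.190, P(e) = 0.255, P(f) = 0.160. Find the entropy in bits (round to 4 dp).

2.4407 bits

H = −Σ pᵢ log₂ pᵢ.
−0.047·log₂(0.047) = 0.2073
−0.229·log₂(0.229) = 0.4870
−0.119·log₂(0.119) = 0.3654
−0.190·log₂(0.190) = 0.4552
−0.255·log₂(0.255) = 0.5027
−0.160·log₂(0.160) = 0.4230
Sum ≈ 2.4407 → 2.4407 bits.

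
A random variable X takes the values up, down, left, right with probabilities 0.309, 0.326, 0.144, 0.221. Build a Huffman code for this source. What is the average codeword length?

2 bits/symbol

Repeatedly combine the two least-probable nodes; the expected code length is the sum of the merged weights.
merge 18/125 + 221/1000 → 73/200
merge 309/1000 + 163/500 → 127/200
merge 73/200 + 127/200 → 1
L = 73/200 + 127/200 + 1 = 2 bits/symbol.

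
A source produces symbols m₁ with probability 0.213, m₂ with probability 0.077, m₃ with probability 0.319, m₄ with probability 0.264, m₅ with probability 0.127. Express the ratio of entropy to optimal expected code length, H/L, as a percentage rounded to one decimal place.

Entropy H = −Σ p log₂ p ≈ 2.1712 bits.
Huffman merges: 77/1000+127/1000→51/250; 51/250+213/1000→417/1000; 33/125+319/1000→583/1000; 417/1000+583/1000→1. L = 551/250 ≈ 2.2040.
Efficiency = H/L = 2.1712/2.2040 = 98.5%.

98.5%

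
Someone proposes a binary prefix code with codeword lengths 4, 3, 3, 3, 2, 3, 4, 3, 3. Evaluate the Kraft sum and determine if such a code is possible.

With common denominator 2^4 = 16: Σ 2^(−ℓᵢ) = 1/16 + 2/16 + 2/16 + 2/16 + 4/16 + 2/16 + 1/16 + 2/16 + 2/16 = 18/16 = 1.125.
Kraft's inequality requires Σ ≤ 1; here Σ = 1.125 > 1, so no such prefix code exists.

1.125; no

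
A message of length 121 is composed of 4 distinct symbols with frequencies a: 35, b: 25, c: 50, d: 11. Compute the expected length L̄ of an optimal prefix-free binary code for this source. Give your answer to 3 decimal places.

Probabilities are the counts divided by 121.
Repeatedly combine the two least-probable nodes; the expected code length is the sum of the merged weights.
merge 1/11 + 25/121 → 36/121
merge 35/121 + 36/121 → 71/121
merge 50/121 + 71/121 → 1
L = 36/121 + 71/121 + 1 = 228/121 ≈ 1.884 bits/symbol.

1.884 bits/symbol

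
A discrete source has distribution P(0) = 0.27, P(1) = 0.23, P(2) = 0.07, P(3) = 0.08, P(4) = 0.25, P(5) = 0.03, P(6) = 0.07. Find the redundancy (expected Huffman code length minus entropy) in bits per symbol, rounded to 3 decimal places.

0.022 bits

Entropy H = −Σ p log₂ p ≈ 2.4781 bits.
Huffman merges: 3/100+7/100→1/10; 7/100+2/25→3/20; 1/10+3/20→1/4; 23/100+1/4→12/25; 1/4+27/100→13/25; 12/25+13/25→1. L = 5/2 ≈ 2.5000.
L − H = 2.5000 − 2.4781 = 0.022 bits.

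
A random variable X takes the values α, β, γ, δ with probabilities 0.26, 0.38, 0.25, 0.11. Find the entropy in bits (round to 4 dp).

H = −Σ pᵢ log₂ pᵢ.
−0.26·log₂(0.26) = 0.5053
−0.38·log₂(0.38) = 0.5305
−0.25·log₂(0.25) = 0.5000
−0.11·log₂(0.11) = 0.3503
Sum ≈ 1.8860 → 1.8860 bits.

1.8860 bits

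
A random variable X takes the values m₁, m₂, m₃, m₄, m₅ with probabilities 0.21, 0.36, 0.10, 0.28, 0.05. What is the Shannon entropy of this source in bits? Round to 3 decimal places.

H = −Σ pᵢ log₂ pᵢ.
−0.21·log₂(0.21) = 0.4728
−0.36·log₂(0.36) = 0.5306
−0.10·log₂(0.10) = 0.3322
−0.28·log₂(0.28) = 0.5142
−0.05·log₂(0.05) = 0.2161
Sum ≈ 2.0659 → 2.066 bits.

2.066 bits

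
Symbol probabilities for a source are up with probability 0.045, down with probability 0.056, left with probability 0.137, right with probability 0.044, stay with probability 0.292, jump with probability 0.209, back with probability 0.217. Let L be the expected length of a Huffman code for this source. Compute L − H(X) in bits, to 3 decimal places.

Entropy H = −Σ p log₂ p ≈ 2.4943 bits.
Huffman merges: 11/250+9/200→89/1000; 7/125+89/1000→29/200; 137/1000+29/200→141/500; 209/1000+217/1000→213/500; 141/500+73/250→287/500; 213/500+287/500→1. L = 629/250 ≈ 2.5160.
L − H = 2.5160 − 2.4943 = 0.022 bits.

0.022 bits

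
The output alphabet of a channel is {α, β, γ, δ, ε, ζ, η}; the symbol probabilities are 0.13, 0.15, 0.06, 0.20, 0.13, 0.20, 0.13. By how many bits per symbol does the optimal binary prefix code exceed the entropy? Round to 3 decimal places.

0.059 bits

Entropy H = −Σ p log₂ p ≈ 2.7308 bits.
Huffman merges: 3/50+13/100→19/100; 13/100+13/100→13/50; 3/20+19/100→17/50; 1/5+1/5→2/5; 13/50+17/50→3/5; 2/5+3/5→1. L = 279/100 ≈ 2.7900.
L − H = 2.7900 − 2.7308 = 0.059 bits.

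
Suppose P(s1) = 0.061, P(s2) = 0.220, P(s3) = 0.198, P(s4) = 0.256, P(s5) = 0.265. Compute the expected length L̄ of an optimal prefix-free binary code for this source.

2.259 bits/symbol

Repeatedly combine the two least-probable nodes; the expected code length is the sum of the merged weights.
merge 61/1000 + 99/500 → 259/1000
merge 11/50 + 32/125 → 119/250
merge 259/1000 + 53/200 → 131/250
merge 119/250 + 131/250 → 1
L = 259/1000 + 119/250 + 131/250 + 1 = 2259/1000 = 2.259 bits/symbol.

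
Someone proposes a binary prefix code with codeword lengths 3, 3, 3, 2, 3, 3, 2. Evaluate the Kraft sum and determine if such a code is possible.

With common denominator 2^3 = 8: Σ 2^(−ℓᵢ) = 1/8 + 1/8 + 1/8 + 2/8 + 1/8 + 1/8 + 2/8 = 9/8 = 1.125.
Kraft's inequality requires Σ ≤ 1; here Σ = 1.125 > 1, so no such prefix code exists.

1.125; no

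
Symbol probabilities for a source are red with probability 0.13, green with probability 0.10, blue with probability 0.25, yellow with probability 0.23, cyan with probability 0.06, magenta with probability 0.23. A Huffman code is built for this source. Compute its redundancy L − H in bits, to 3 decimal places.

Entropy H = −Σ p log₂ p ≈ 2.4337 bits.
Huffman merges: 3/50+1/10→4/25; 13/100+4/25→29/100; 23/100+23/100→23/50; 1/4+29/100→27/50; 23/50+27/50→1. L = 49/20 ≈ 2.4500.
L − H = 2.4500 − 2.4337 = 0.016 bits.

0.016 bits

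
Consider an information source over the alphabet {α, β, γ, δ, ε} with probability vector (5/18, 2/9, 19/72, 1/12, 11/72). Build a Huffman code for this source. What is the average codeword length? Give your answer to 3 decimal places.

Repeatedly combine the two least-probable nodes; the expected code length is the sum of the merged weights.
merge 1/12 + 11/72 → 17/72
merge 2/9 + 17/72 → 11/24
merge 19/72 + 5/18 → 13/24
merge 11/24 + 13/24 → 1
L = 17/72 + 11/24 + 13/24 + 1 = 161/72 ≈ 2.236 bits/symbol.

2.236 bits/symbol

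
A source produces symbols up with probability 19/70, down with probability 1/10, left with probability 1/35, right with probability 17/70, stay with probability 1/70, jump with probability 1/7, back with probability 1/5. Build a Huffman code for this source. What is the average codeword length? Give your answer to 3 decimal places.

2.471 bits/symbol

Repeatedly combine the two least-probable nodes; the expected code length is the sum of the merged weights.
merge 1/70 + 1/35 → 3/70
merge 3/70 + 1/10 → 1/7
merge 1/7 + 1/7 → 2/7
merge 1/5 + 17/70 → 31/70
merge 19/70 + 2/7 → 39/70
merge 31/70 + 39/70 → 1
L = 3/70 + 1/7 + 2/7 + 31/70 + 39/70 + 1 = 173/70 ≈ 2.471 bits/symbol.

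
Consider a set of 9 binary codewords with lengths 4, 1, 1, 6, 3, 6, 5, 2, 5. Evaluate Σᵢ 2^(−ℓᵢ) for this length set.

With common denominator 2^6 = 64: Σ 2^(−ℓᵢ) = 4/64 + 32/64 + 32/64 + 1/64 + 8/64 + 1/64 + 2/64 + 16/64 + 2/64 = 98/64 = 1.53125.

1.53125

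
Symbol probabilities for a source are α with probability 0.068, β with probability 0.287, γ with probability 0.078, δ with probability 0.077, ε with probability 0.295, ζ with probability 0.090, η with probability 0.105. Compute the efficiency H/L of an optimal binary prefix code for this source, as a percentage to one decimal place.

98.6%

Entropy H = −Σ p log₂ p ≈ 2.5261 bits.
Huffman merges: 17/250+77/1000→29/200; 39/500+9/100→21/125; 21/200+29/200→1/4; 21/125+1/4→209/500; 287/1000+59/200→291/500; 209/500+291/500→1. L = 2563/1000 ≈ 2.5630.
Efficiency = H/L = 2.5261/2.5630 = 98.6%.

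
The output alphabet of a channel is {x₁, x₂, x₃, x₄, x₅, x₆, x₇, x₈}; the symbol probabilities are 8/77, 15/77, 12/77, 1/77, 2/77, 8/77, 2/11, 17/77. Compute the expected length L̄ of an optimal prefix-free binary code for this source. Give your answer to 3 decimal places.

2.766 bits/symbol

Repeatedly combine the two least-probable nodes; the expected code length is the sum of the merged weights.
merge 1/77 + 2/77 → 3/77
merge 3/77 + 8/77 → 1/7
merge 8/77 + 1/7 → 19/77
merge 12/77 + 2/11 → 26/77
merge 15/77 + 17/77 → 32/77
merge 19/77 + 26/77 → 45/77
merge 32/77 + 45/77 → 1
L = 3/77 + 1/7 + 19/77 + 26/77 + 32/77 + 45/77 + 1 = 213/77 ≈ 2.766 bits/symbol.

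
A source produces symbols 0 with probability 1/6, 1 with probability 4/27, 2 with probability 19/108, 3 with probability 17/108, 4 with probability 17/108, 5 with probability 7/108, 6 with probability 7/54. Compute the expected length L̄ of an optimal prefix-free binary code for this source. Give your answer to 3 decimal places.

Repeatedly combine the two least-probable nodes; the expected code length is the sum of the merged weights.
merge 7/108 + 7/54 → 7/36
merge 4/27 + 17/108 → 11/36
merge 17/108 + 1/6 → 35/108
merge 19/108 + 7/36 → 10/27
merge 11/36 + 35/108 → 17/27
merge 10/27 + 17/27 → 1
L = 7/36 + 11/36 + 35/108 + 10/27 + 17/27 + 1 = 305/108 ≈ 2.824 bits/symbol.

2.824 bits/symbol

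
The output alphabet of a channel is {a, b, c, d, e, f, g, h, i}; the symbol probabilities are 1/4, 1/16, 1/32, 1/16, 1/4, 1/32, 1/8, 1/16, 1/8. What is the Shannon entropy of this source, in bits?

Each probability is a power of 1/2, so log₂(1/p) is an integer.
H = Σ p·log₂(1/p) = 1/4·2 + 1/16·4 + 1/32·5 + 1/16·4 + 1/4·2 + 1/32·5 + 1/8·3 + 1/16·4 + 1/8·3 = 2.8125 bits.

2.8125 bits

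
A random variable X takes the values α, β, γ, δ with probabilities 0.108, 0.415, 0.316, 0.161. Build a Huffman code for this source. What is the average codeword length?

1.854 bits/symbol

Repeatedly combine the two least-probable nodes; the expected code length is the sum of the merged weights.
merge 27/250 + 161/1000 → 269/1000
merge 269/1000 + 79/250 → 117/200
merge 83/200 + 117/200 → 1
L = 269/1000 + 117/200 + 1 = 927/500 = 1.854 bits/symbol.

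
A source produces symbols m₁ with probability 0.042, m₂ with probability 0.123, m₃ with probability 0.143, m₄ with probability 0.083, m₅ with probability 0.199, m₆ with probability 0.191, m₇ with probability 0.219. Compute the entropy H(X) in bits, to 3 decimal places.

2.663 bits

H = −Σ pᵢ log₂ pᵢ.
−0.042·log₂(0.042) = 0.1921
−0.123·log₂(0.123) = 0.3719
−0.143·log₂(0.143) = 0.4012
−0.083·log₂(0.083) = 0.2980
−0.199·log₂(0.199) = 0.4635
−0.191·log₂(0.191) = 0.4562
−0.219·log₂(0.219) = 0.4798
Sum ≈ 2.6627 → 2.663 bits.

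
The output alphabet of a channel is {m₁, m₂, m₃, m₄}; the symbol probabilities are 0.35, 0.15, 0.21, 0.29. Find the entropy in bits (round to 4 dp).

1.9314 bits

H = −Σ pᵢ log₂ pᵢ.
−0.35·log₂(0.35) = 0.5301
−0.15·log₂(0.15) = 0.4105
−0.21·log₂(0.21) = 0.4728
−0.29·log₂(0.29) = 0.5179
Sum ≈ 1.9314 → 1.9314 bits.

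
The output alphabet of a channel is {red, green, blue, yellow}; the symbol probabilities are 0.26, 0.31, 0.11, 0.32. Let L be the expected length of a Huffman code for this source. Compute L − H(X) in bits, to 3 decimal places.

Entropy H = −Σ p log₂ p ≈ 1.9054 bits.
Huffman merges: 11/100+13/50→37/100; 31/100+8/25→63/100; 37/100+63/100→1. L = 2 ≈ 2.0000.
L − H = 2.0000 − 1.9054 = 0.095 bits.

0.095 bits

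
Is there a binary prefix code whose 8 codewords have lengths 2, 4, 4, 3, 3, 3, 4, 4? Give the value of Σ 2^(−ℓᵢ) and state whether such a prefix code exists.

0.875; yes

With common denominator 2^4 = 16: Σ 2^(−ℓᵢ) = 4/16 + 1/16 + 1/16 + 2/16 + 2/16 + 2/16 + 1/16 + 1/16 = 14/16 = 0.875.
Kraft's inequality requires Σ ≤ 1; here Σ = 0.875 ≤ 1, so such a prefix code exists.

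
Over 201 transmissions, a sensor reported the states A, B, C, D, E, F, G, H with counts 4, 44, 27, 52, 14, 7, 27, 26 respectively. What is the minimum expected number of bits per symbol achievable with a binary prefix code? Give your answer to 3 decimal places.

2.701 bits/symbol

Probabilities are the counts divided by 201.
Repeatedly combine the two least-probable nodes; the expected code length is the sum of the merged weights.
merge 4/201 + 7/201 → 11/201
merge 11/201 + 14/201 → 25/201
merge 25/201 + 26/201 → 17/67
merge 9/67 + 9/67 → 18/67
merge 44/201 + 17/67 → 95/201
merge 52/201 + 18/67 → 106/201
merge 95/201 + 106/201 → 1
L = 11/201 + 25/201 + 17/67 + 18/67 + 95/201 + 106/201 + 1 = 181/67 ≈ 2.701 bits/symbol.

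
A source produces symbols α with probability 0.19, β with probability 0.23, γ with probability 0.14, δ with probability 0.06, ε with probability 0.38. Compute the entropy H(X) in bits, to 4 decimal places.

H = −Σ pᵢ log₂ pᵢ.
−0.19·log₂(0.19) = 0.4552
−0.23·log₂(0.23) = 0.4877
−0.14·log₂(0.14) = 0.3971
−0.06·log₂(0.06) = 0.2435
−0.38·log₂(0.38) = 0.5305
Sum ≈ 2.1140 → 2.1140 bits.

2.1140 bits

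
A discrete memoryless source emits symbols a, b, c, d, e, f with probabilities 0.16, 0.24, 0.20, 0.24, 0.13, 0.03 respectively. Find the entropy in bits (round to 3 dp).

2.410 bits

H = −Σ pᵢ log₂ pᵢ.
−0.16·log₂(0.16) = 0.4230
−0.24·log₂(0.24) = 0.4941
−0.20·log₂(0.20) = 0.4644
−0.24·log₂(0.24) = 0.4941
−0.13·log₂(0.13) = 0.3826
−0.03·log₂(0.03) = 0.1518
Sum ≈ 2.4101 → 2.410 bits.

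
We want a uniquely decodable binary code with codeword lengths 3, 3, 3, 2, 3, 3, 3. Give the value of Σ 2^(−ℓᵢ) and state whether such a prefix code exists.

With common denominator 2^3 = 8: Σ 2^(−ℓᵢ) = 1/8 + 1/8 + 1/8 + 2/8 + 1/8 + 1/8 + 1/8 = 8/8 = 1.
Kraft's inequality requires Σ ≤ 1; here Σ = 1 ≤ 1, so such a prefix code exists.

1; yes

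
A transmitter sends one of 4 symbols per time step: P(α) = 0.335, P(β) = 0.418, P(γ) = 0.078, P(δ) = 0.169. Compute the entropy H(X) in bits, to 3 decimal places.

1.775 bits

H = −Σ pᵢ log₂ pᵢ.
−0.335·log₂(0.335) = 0.5286
−0.418·log₂(0.418) = 0.5260
−0.078·log₂(0.078) = 0.2871
−0.169·log₂(0.169) = 0.4335
Sum ≈ 1.7751 → 1.775 bits.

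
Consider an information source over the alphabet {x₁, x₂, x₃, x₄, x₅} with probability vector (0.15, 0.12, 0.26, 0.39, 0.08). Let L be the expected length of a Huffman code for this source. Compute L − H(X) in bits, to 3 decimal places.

Entropy H = −Σ p log₂ p ≈ 2.1042 bits.
Huffman merges: 2/25+3/25→1/5; 3/20+1/5→7/20; 13/50+7/20→61/100; 39/100+61/100→1. L = 54/25 ≈ 2.1600.
L − H = 2.1600 − 2.1042 = 0.056 bits.

0.056 bits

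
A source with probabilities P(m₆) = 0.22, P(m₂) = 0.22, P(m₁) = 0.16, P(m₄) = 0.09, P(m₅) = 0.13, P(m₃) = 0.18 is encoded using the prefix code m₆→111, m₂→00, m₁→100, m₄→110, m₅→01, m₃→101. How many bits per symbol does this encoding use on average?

L̄ = Σ pᵢ·ℓᵢ = 0.22·3 + 0.22·2 + 0.16·3 + 0.09·3 + 0.13·2 + 0.18·3 = 2.65 bits/symbol.

2.65 bits/symbol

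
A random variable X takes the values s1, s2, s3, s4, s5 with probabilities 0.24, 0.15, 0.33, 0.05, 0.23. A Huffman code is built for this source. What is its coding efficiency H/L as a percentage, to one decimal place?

Entropy H = −Σ p log₂ p ≈ 2.1363 bits.
Huffman merges: 1/20+3/20→1/5; 1/5+23/100→43/100; 6/25+33/100→57/100; 43/100+57/100→1. L = 11/5 ≈ 2.2000.
Efficiency = H/L = 2.1363/2.2000 = 97.1%.

97.1%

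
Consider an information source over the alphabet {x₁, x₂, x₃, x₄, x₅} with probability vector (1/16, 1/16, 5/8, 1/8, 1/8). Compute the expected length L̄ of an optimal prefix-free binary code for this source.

Repeatedly combine the two least-probable nodes; the expected code length is the sum of the merged weights.
merge 1/16 + 1/16 → 1/8
merge 1/8 + 1/8 → 1/4
merge 1/8 + 1/4 → 3/8
merge 3/8 + 5/8 → 1
L = 1/8 + 1/4 + 3/8 + 1 = 7/4 = 1.75 bits/symbol.

1.75 bits/symbol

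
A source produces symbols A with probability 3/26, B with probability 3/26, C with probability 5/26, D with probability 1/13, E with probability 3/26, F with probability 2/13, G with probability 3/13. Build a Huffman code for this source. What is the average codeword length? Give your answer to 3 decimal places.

Repeatedly combine the two least-probable nodes; the expected code length is the sum of the merged weights.
merge 1/13 + 3/26 → 5/26
merge 3/26 + 3/26 → 3/13
merge 2/13 + 5/26 → 9/26
merge 5/26 + 3/13 → 11/26
merge 3/13 + 9/26 → 15/26
merge 11/26 + 15/26 → 1
L = 5/26 + 3/13 + 9/26 + 11/26 + 15/26 + 1 = 36/13 ≈ 2.769 bits/symbol.

2.769 bits/symbol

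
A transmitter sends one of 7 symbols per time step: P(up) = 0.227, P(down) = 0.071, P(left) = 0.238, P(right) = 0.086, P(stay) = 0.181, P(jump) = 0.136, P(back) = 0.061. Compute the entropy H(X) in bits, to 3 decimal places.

H = −Σ pᵢ log₂ pᵢ.
−0.227·log₂(0.227) = 0.4856
−0.071·log₂(0.071) = 0.2709
−0.238·log₂(0.238) = 0.4929
−0.086·log₂(0.086) = 0.3044
−0.181·log₂(0.181) = 0.4463
−0.136·log₂(0.136) = 0.3915
−0.061·log₂(0.061) = 0.2461
Sum ≈ 2.6378 → 2.638 bits.

2.638 bits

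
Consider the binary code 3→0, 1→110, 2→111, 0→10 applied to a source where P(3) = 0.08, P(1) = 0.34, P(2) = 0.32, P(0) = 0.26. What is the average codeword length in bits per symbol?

L̄ = Σ pᵢ·ℓᵢ = 0.08·1 + 0.34·3 + 0.32·3 + 0.26·2 = 2.58 bits/symbol.

2.58 bits/symbol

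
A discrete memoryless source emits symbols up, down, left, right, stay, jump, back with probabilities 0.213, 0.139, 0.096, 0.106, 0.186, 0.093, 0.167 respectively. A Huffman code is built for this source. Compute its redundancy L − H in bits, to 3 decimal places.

0.047 bits

Entropy H = −Σ p log₂ p ≈ 2.7399 bits.
Huffman merges: 93/1000+12/125→189/1000; 53/500+139/1000→49/200; 167/1000+93/500→353/1000; 189/1000+213/1000→201/500; 49/200+353/1000→299/500; 201/500+299/500→1. L = 2787/1000 ≈ 2.7870.
L − H = 2.7870 − 2.7399 = 0.047 bits.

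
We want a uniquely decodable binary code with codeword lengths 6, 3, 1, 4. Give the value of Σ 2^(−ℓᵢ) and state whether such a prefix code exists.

With common denominator 2^6 = 64: Σ 2^(−ℓᵢ) = 1/64 + 8/64 + 32/64 + 4/64 = 45/64 = 0.703125.
Kraft's inequality requires Σ ≤ 1; here Σ = 0.703125 ≤ 1, so such a prefix code exists.

0.703125; yes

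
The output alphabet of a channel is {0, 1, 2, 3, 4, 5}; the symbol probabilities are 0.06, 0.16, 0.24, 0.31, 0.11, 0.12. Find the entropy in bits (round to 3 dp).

2.402 bits

H = −Σ pᵢ log₂ pᵢ.
−0.06·log₂(0.06) = 0.2435
−0.16·log₂(0.16) = 0.4230
−0.24·log₂(0.24) = 0.4941
−0.31·log₂(0.31) = 0.5238
−0.11·log₂(0.11) = 0.3503
−0.12·log₂(0.12) = 0.3671
Sum ≈ 2.4018 → 2.402 bits.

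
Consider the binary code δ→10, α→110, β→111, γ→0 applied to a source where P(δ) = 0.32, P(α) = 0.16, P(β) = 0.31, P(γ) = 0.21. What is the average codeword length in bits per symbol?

L̄ = Σ pᵢ·ℓᵢ = 0.32·2 + 0.16·3 + 0.31·3 + 0.21·1 = 2.26 bits/symbol.

2.26 bits/symbol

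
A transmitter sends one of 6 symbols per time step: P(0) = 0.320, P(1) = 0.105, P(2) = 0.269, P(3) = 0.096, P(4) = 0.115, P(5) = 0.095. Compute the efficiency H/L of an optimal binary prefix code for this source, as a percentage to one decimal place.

98.8%

Entropy H = −Σ p log₂ p ≈ 2.3830 bits.
Huffman merges: 19/200+12/125→191/1000; 21/200+23/200→11/50; 191/1000+11/50→411/1000; 269/1000+8/25→589/1000; 411/1000+589/1000→1. L = 2411/1000 ≈ 2.4110.
Efficiency = H/L = 2.3830/2.4110 = 98.8%.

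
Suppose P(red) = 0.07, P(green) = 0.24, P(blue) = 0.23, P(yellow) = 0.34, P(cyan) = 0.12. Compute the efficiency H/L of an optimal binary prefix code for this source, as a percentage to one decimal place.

Entropy H = −Σ p log₂ p ≈ 2.1466 bits.
Huffman merges: 7/100+3/25→19/100; 19/100+23/100→21/50; 6/25+17/50→29/50; 21/50+29/50→1. L = 219/100 ≈ 2.1900.
Efficiency = H/L = 2.1466/2.1900 = 98.0%.

98.0%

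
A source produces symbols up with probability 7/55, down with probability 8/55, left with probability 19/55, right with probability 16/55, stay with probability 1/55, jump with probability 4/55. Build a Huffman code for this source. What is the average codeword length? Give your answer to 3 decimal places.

Repeatedly combine the two least-probable nodes; the expected code length is the sum of the merged weights.
merge 1/55 + 4/55 → 1/11
merge 1/11 + 7/55 → 12/55
merge 8/55 + 12/55 → 4/11
merge 16/55 + 19/55 → 7/11
merge 4/11 + 7/11 → 1
L = 1/11 + 12/55 + 4/11 + 7/11 + 1 = 127/55 ≈ 2.309 bits/symbol.

2.309 bits/symbol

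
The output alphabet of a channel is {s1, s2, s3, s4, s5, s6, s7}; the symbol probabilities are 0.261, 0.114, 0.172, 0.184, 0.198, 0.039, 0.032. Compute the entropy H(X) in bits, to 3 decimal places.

2.553 bits

H = −Σ pᵢ log₂ pᵢ.
−0.261·log₂(0.261) = 0.5058
−0.114·log₂(0.114) = 0.3571
−0.172·log₂(0.172) = 0.4368
−0.184·log₂(0.184) = 0.4494
−0.198·log₂(0.198) = 0.4626
−0.039·log₂(0.039) = 0.1825
−0.032·log₂(0.032) = 0.1589
Sum ≈ 2.5532 → 2.553 bits.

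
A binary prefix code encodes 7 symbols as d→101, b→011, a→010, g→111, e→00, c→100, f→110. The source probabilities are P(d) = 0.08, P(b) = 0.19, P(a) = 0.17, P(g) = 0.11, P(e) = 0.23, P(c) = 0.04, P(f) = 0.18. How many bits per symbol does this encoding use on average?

L̄ = Σ pᵢ·ℓᵢ = 0.08·3 + 0.19·3 + 0.17·3 + 0.11·3 + 0.23·2 + 0.04·3 + 0.18·3 = 2.77 bits/symbol.

2.77 bits/symbol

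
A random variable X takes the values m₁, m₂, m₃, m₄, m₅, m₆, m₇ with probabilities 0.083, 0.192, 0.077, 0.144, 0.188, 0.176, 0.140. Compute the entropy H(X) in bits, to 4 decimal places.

2.7341 bits

H = −Σ pᵢ log₂ pᵢ.
−0.083·log₂(0.083) = 0.2980
−0.192·log₂(0.192) = 0.4571
−0.077·log₂(0.077) = 0.2848
−0.144·log₂(0.144) = 0.4026
−0.188·log₂(0.188) = 0.4533
−0.176·log₂(0.176) = 0.4411
−0.140·log₂(0.140) = 0.3971
Sum ≈ 2.7341 → 2.7341 bits.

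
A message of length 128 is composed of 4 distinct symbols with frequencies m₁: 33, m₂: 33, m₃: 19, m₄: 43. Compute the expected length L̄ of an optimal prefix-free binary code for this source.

2 bits/symbol

Probabilities are the counts divided by 128.
Repeatedly combine the two least-probable nodes; the expected code length is the sum of the merged weights.
merge 19/128 + 33/128 → 13/32
merge 33/128 + 43/128 → 19/32
merge 13/32 + 19/32 → 1
L = 13/32 + 19/32 + 1 = 2 bits/symbol.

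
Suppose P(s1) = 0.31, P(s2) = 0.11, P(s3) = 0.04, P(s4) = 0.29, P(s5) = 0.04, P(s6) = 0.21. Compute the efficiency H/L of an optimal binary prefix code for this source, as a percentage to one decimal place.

98.5%

Entropy H = −Σ p log₂ p ≈ 2.2363 bits.
Huffman merges: 1/25+1/25→2/25; 2/25+11/100→19/100; 19/100+21/100→2/5; 29/100+31/100→3/5; 2/5+3/5→1. L = 227/100 ≈ 2.2700.
Efficiency = H/L = 2.2363/2.2700 = 98.5%.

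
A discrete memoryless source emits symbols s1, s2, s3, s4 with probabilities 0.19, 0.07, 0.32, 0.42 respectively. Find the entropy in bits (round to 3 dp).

1.775 bits

H = −Σ pᵢ log₂ pᵢ.
−0.19·log₂(0.19) = 0.4552
−0.07·log₂(0.07) = 0.2686
−0.32·log₂(0.32) = 0.5260
−0.42·log₂(0.42) = 0.5256
Sum ≈ 1.7755 → 1.775 bits.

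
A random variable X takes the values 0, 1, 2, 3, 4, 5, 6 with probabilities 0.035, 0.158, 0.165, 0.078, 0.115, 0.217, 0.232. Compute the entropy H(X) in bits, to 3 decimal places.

H = −Σ pᵢ log₂ pᵢ.
−0.035·log₂(0.035) = 0.1693
−0.158·log₂(0.158) = 0.4206
−0.165·log₂(0.165) = 0.4289
−0.078·log₂(0.078) = 0.2871
−0.115·log₂(0.115) = 0.3588
−0.217·log₂(0.217) = 0.4783
−0.232·log₂(0.232) = 0.4890
Sum ≈ 2.6320 → 2.632 bits.

2.632 bits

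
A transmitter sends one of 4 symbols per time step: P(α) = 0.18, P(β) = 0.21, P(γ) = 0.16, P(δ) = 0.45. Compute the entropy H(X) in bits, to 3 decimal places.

H = −Σ pᵢ log₂ pᵢ.
−0.18·log₂(0.18) = 0.4453
−0.21·log₂(0.21) = 0.4728
−0.16·log₂(0.16) = 0.4230
−0.45·log₂(0.45) = 0.5184
Sum ≈ 1.8595 → 1.860 bits.

1.860 bits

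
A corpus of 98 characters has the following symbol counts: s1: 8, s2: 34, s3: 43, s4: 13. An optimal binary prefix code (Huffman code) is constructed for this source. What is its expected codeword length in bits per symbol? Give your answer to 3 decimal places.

1.776 bits/symbol

Probabilities are the counts divided by 98.
Repeatedly combine the two least-probable nodes; the expected code length is the sum of the merged weights.
merge 4/49 + 13/98 → 3/14
merge 3/14 + 17/49 → 55/98
merge 43/98 + 55/98 → 1
L = 3/14 + 55/98 + 1 = 87/49 ≈ 1.776 bits/symbol.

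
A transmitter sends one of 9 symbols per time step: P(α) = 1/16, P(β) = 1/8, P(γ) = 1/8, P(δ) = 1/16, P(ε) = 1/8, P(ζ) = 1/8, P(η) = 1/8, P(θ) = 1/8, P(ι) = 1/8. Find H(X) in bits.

Each probability is a power of 1/2, so log₂(1/p) is an integer.
H = Σ p·log₂(1/p) = 1/16·4 + 1/8·3 + 1/8·3 + 1/16·4 + 1/8·3 + 1/8·3 + 1/8·3 + 1/8·3 + 1/8·3 = 3.125 bits.

3.125 bits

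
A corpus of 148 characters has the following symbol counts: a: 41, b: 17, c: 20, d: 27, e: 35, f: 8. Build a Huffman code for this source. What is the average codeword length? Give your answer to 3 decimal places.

2.473 bits/symbol

Probabilities are the counts divided by 148.
Repeatedly combine the two least-probable nodes; the expected code length is the sum of the merged weights.
merge 2/37 + 17/148 → 25/148
merge 5/37 + 25/148 → 45/148
merge 27/148 + 35/148 → 31/74
merge 41/148 + 45/148 → 43/74
merge 31/74 + 43/74 → 1
L = 25/148 + 45/148 + 31/74 + 43/74 + 1 = 183/74 ≈ 2.473 bits/symbol.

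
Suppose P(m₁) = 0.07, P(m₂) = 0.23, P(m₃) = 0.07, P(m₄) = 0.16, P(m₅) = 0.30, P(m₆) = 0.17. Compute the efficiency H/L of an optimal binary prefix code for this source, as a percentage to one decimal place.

Entropy H = −Σ p log₂ p ≈ 2.4035 bits.
Huffman merges: 7/100+7/100→7/50; 7/50+4/25→3/10; 17/100+23/100→2/5; 3/10+3/10→3/5; 2/5+3/5→1. L = 61/25 ≈ 2.4400.
Efficiency = H/L = 2.4035/2.4400 = 98.5%.

98.5%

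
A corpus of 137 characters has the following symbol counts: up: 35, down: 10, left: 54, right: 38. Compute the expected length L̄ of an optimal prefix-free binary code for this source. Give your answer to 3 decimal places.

Probabilities are the counts divided by 137.
Repeatedly combine the two least-probable nodes; the expected code length is the sum of the merged weights.
merge 10/137 + 35/137 → 45/137
merge 38/137 + 45/137 → 83/137
merge 54/137 + 83/137 → 1
L = 45/137 + 83/137 + 1 = 265/137 ≈ 1.934 bits/symbol.

1.934 bits/symbol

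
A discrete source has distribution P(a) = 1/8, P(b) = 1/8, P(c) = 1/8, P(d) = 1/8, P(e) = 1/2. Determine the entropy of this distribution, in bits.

Each probability is a power of 1/2, so log₂(1/p) is an integer.
H = Σ p·log₂(1/p) = 1/8·3 + 1/8·3 + 1/8·3 + 1/8·3 + 1/2·1 = 2 bits.

2 bits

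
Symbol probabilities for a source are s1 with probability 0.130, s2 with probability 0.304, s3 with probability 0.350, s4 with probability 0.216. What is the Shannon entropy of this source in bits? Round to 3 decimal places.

1.913 bits

H = −Σ pᵢ log₂ pᵢ.
−0.130·log₂(0.130) = 0.3826
−0.304·log₂(0.304) = 0.5222
−0.350·log₂(0.350) = 0.5301
−0.216·log₂(0.216) = 0.4776
Sum ≈ 1.9125 → 1.913 bits.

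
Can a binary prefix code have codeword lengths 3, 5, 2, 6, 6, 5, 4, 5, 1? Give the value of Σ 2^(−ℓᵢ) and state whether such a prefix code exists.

With common denominator 2^6 = 64: Σ 2^(−ℓᵢ) = 8/64 + 2/64 + 16/64 + 1/64 + 1/64 + 2/64 + 4/64 + 2/64 + 32/64 = 68/64 = 1.0625.
Kraft's inequality requires Σ ≤ 1; here Σ = 1.0625 > 1, so no such prefix code exists.

1.0625; no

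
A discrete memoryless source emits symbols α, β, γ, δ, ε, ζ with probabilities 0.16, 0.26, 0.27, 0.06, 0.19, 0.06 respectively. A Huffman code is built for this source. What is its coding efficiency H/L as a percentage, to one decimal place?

99.2%

Entropy H = −Σ p log₂ p ≈ 2.3806 bits.
Huffman merges: 3/50+3/50→3/25; 3/25+4/25→7/25; 19/100+13/50→9/20; 27/100+7/25→11/20; 9/20+11/20→1. L = 12/5 ≈ 2.4000.
Efficiency = H/L = 2.3806/2.4000 = 99.2%.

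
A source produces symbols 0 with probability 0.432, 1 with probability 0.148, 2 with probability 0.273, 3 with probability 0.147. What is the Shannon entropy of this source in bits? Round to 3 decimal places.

H = −Σ pᵢ log₂ pᵢ.
−0.432·log₂(0.432) = 0.5231
−0.148·log₂(0.148) = 0.4079
−0.273·log₂(0.273) = 0.5113
−0.147·log₂(0.147) = 0.4066
Sum ≈ 1.8490 → 1.849 bits.

1.849 bits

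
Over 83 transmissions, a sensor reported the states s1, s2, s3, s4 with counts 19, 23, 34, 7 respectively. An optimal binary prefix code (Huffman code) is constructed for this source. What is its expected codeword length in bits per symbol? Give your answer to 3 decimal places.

1.904 bits/symbol

Probabilities are the counts divided by 83.
Repeatedly combine the two least-probable nodes; the expected code length is the sum of the merged weights.
merge 7/83 + 19/83 → 26/83
merge 23/83 + 26/83 → 49/83
merge 34/83 + 49/83 → 1
L = 26/83 + 49/83 + 1 = 158/83 ≈ 1.904 bits/symbol.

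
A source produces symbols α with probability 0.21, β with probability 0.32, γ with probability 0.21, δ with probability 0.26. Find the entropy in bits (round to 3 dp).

H = −Σ pᵢ log₂ pᵢ.
−0.21·log₂(0.21) = 0.4728
−0.32·log₂(0.32) = 0.5260
−0.21·log₂(0.21) = 0.4728
−0.26·log₂(0.26) = 0.5053
Sum ≈ 1.9770 → 1.977 bits.

1.977 bits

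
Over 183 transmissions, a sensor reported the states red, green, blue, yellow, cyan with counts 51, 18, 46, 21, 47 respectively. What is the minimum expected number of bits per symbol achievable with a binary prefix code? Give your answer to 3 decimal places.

2.213 bits/symbol

Probabilities are the counts divided by 183.
Repeatedly combine the two least-probable nodes; the expected code length is the sum of the merged weights.
merge 6/61 + 7/61 → 13/61
merge 13/61 + 46/183 → 85/183
merge 47/183 + 17/61 → 98/183
merge 85/183 + 98/183 → 1
L = 13/61 + 85/183 + 98/183 + 1 = 135/61 ≈ 2.213 bits/symbol.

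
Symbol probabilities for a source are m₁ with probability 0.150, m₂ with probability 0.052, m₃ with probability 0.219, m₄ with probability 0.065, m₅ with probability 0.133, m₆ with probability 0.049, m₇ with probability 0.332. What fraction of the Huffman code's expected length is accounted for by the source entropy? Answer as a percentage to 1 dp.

97.9%

Entropy H = −Σ p log₂ p ≈ 2.4969 bits.
Huffman merges: 49/1000+13/250→101/1000; 13/200+101/1000→83/500; 133/1000+3/20→283/1000; 83/500+219/1000→77/200; 283/1000+83/250→123/200; 77/200+123/200→1. L = 51/20 ≈ 2.5500.
Efficiency = H/L = 2.4969/2.5500 = 97.9%.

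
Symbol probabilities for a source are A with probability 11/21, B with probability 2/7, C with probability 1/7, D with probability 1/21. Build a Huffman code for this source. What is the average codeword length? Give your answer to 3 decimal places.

Repeatedly combine the two least-probable nodes; the expected code length is the sum of the merged weights.
merge 1/21 + 1/7 → 4/21
merge 4/21 + 2/7 → 10/21
merge 10/21 + 11/21 → 1
L = 4/21 + 10/21 + 1 = 5/3 ≈ 1.667 bits/symbol.

1.667 bits/symbol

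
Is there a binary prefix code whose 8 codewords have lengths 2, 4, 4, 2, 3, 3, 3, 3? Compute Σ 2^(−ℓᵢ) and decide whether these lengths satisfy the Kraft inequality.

With common denominator 2^4 = 16: Σ 2^(−ℓᵢ) = 4/16 + 1/16 + 1/16 + 4/16 + 2/16 + 2/16 + 2/16 + 2/16 = 18/16 = 1.125.
Kraft's inequality requires Σ ≤ 1; here Σ = 1.125 > 1, so no such prefix code exists.

1.125; no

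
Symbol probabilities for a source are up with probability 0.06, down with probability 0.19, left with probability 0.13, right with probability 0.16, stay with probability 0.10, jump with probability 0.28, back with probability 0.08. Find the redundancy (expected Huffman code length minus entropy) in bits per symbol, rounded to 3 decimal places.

Entropy H = −Σ p log₂ p ≈ 2.6423 bits.
Huffman merges: 3/50+2/25→7/50; 1/10+13/100→23/100; 7/50+4/25→3/10; 19/100+23/100→21/50; 7/25+3/10→29/50; 21/50+29/50→1. L = 267/100 ≈ 2.6700.
L − H = 2.6700 − 2.6423 = 0.028 bits.

0.028 bits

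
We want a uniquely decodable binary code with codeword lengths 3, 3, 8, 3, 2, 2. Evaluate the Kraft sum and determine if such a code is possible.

0.87890625; yes

With common denominator 2^8 = 256: Σ 2^(−ℓᵢ) = 32/256 + 32/256 + 1/256 + 32/256 + 64/256 + 64/256 = 225/256 = 0.87890625.
Kraft's inequality requires Σ ≤ 1; here Σ = 0.87890625 ≤ 1, so such a prefix code exists.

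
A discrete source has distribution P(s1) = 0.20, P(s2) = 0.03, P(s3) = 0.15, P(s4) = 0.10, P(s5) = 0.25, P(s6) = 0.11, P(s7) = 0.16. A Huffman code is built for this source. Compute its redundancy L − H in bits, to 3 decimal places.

Entropy H = −Σ p log₂ p ≈ 2.6322 bits.
Huffman merges: 3/100+1/10→13/100; 11/100+13/100→6/25; 3/20+4/25→31/100; 1/5+6/25→11/25; 1/4+31/100→14/25; 11/25+14/25→1. L = 67/25 ≈ 2.6800.
L − H = 2.6800 − 2.6322 = 0.048 bits.

0.048 bits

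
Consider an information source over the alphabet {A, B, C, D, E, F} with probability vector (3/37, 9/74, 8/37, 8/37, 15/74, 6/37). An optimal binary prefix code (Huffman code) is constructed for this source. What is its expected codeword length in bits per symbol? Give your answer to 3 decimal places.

2.568 bits/symbol

Repeatedly combine the two least-probable nodes; the expected code length is the sum of the merged weights.
merge 3/37 + 9/74 → 15/74
merge 6/37 + 15/74 → 27/74
merge 15/74 + 8/37 → 31/74
merge 8/37 + 27/74 → 43/74
merge 31/74 + 43/74 → 1
L = 15/74 + 27/74 + 31/74 + 43/74 + 1 = 95/37 ≈ 2.568 bits/symbol.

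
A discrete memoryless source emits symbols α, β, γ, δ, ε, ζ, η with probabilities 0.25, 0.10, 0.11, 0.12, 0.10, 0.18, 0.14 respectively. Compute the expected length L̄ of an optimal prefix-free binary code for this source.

Repeatedly combine the two least-probable nodes; the expected code length is the sum of the merged weights.
merge 1/10 + 1/10 → 1/5
merge 11/100 + 3/25 → 23/100
merge 7/50 + 9/50 → 8/25
merge 1/5 + 23/100 → 43/100
merge 1/4 + 8/25 → 57/100
merge 43/100 + 57/100 → 1
L = 1/5 + 23/100 + 8/25 + 43/100 + 57/100 + 1 = 11/4 = 2.75 bits/symbol.

2.75 bits/symbol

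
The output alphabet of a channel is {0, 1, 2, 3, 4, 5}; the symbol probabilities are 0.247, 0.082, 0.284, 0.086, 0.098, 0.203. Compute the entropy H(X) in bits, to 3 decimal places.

H = −Σ pᵢ log₂ pᵢ.
−0.247·log₂(0.247) = 0.4983
−0.082·log₂(0.082) = 0.2959
−0.284·log₂(0.284) = 0.5158
−0.086·log₂(0.086) = 0.3044
−0.098·log₂(0.098) = 0.3284
−0.203·log₂(0.203) = 0.4670
Sum ≈ 2.4097 → 2.410 bits.

2.410 bits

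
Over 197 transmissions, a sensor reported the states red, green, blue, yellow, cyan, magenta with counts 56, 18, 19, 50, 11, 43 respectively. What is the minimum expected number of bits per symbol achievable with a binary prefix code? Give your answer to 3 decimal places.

Probabilities are the counts divided by 197.
Repeatedly combine the two least-probable nodes; the expected code length is the sum of the merged weights.
merge 11/197 + 18/197 → 29/197
merge 19/197 + 29/197 → 48/197
merge 43/197 + 48/197 → 91/197
merge 50/197 + 56/197 → 106/197
merge 91/197 + 106/197 → 1
L = 29/197 + 48/197 + 91/197 + 106/197 + 1 = 471/197 ≈ 2.391 bits/symbol.

2.391 bits/symbol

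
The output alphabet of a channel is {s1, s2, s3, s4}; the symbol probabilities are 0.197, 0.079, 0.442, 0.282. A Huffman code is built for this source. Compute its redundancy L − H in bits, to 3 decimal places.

0.047 bits

Entropy H = −Σ p log₂ p ≈ 1.7866 bits.
Huffman merges: 79/1000+197/1000→69/250; 69/250+141/500→279/500; 221/500+279/500→1. L = 917/500 ≈ 1.8340.
L − H = 1.8340 − 1.7866 = 0.047 bits.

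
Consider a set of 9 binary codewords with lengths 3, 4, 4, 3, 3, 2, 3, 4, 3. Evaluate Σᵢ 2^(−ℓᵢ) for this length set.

1.0625

With common denominator 2^4 = 16: Σ 2^(−ℓᵢ) = 2/16 + 1/16 + 1/16 + 2/16 + 2/16 + 4/16 + 2/16 + 1/16 + 2/16 = 17/16 = 1.0625.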